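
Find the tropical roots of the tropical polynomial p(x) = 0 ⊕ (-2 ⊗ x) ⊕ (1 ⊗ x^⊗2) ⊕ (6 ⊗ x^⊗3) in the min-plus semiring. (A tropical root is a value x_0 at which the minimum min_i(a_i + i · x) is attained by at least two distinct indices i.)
Roots: {-5, -3, 2}

Each tropical root is a break point of the lower envelope of the lines y = a_i + i · x (there are 4 lines, with slopes 0, 1, ..., 3). Only the lines that attain the minimum somewhere contribute to roots; other lines are dominated. Here the surviving (envelope) indices are i = 3, i = 2, i = 1, i = 0.
Intersections between consecutive envelope lines give the roots: for adjacent envelope indices i < j the intersection is x = (a_i − a_j) / (j − i). Reading off the sorted break points: {-5, -3, 2}.
Verification: at each break x_0, at least two indices attain the minimum of min_i(a_i + i · x_0).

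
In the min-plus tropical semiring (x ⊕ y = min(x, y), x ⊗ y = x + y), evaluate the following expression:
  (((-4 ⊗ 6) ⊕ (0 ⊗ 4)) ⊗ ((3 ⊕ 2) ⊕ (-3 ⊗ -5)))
(((-4 ⊗ 6) ⊕ (0 ⊗ 4)) ⊗ ((3 ⊕ 2) ⊕ (-3 ⊗ -5))) = -6

Expand innermost to outermost. Recall ⊕ takes the minimum of its arguments and ⊗ takes their sum. Working out the expression (((-4 ⊗ 6) ⊕ (0 ⊗ 4)) ⊗ ((3 ⊕ 2) ⊕ (-3 ⊗ -5))) gives -6.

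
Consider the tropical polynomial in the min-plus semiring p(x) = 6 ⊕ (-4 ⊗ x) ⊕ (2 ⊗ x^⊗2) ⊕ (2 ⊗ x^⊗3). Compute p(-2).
p(-2) = -6

A tropical monomial a ⊗ x^⊗i evaluates to a + i · x. Evaluating each term at x = -2:
  Term 0 contributes 6 + 0 · -2 = 6
  Term 1 contributes -4 + 1 · -2 = -6
  Term 2 contributes 2 + 2 · -2 = -2
  Term 3 contributes 2 + 3 · -2 = -4
p(-2) = ⊕ of these = min[6, -6, -2, -4] = -6.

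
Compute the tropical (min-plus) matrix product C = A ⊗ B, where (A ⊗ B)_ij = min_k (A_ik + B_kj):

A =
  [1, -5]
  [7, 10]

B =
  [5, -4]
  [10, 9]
A ⊗ B =
  [5, -3]
  [12, 3]

Apply the min-plus product entry-by-entry:
  C[0][0] = min over k of (A[0][0] + B[0][0] = 1 + 5 = 6, A[0][1] + B[1][0] = -5 + 10 = 5) = 5 (attained at k = 1)
  C[0][1] = min over k of (A[0][0] + B[0][1] = 1 + -4 = -3, A[0][1] + B[1][1] = -5 + 9 = 4) = -3 (attained at k = 0)
  C[1][0] = min over k of (A[1][0] + B[0][0] = 7 + 5 = 12, A[1][1] + B[1][0] = 10 + 10 = 20) = 12 (attained at k = 0)
  C[1][1] = min over k of (A[1][0] + B[0][1] = 7 + -4 = 3, A[1][1] + B[1][1] = 10 + 9 = 19) = 3 (attained at k = 0)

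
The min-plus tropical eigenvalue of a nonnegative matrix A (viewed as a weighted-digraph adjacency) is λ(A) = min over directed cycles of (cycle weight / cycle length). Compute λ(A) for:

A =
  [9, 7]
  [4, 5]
λ(A) = 5

Enumerate directed cycles and compute their means (weight / length). Sample:
  cycle 0 → 0: weight = 9, length = 1, mean = 9/1 ≈ 9.000
  cycle 1 → 1: weight = 5, length = 1, mean = 5/1 ≈ 5.000
  cycle 0 → 1 → 0: weight = 11, length = 2, mean = 11/2 ≈ 5.500
  cycle 1 → 0 → 1: weight = 11, length = 2, mean = 11/2 ≈ 5.500
Minimum mean = 5.000, attained e.g. along the cycle 1 → 1 with weight 5 and length 1. So λ(A) = 5/1 = 5.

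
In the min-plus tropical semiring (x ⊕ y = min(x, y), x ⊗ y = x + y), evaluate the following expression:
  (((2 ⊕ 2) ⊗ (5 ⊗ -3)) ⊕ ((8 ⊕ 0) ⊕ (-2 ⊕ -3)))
(((2 ⊕ 2) ⊗ (5 ⊗ -3)) ⊕ ((8 ⊕ 0) ⊕ (-2 ⊕ -3))) = -3

Expand innermost to outermost. Recall ⊕ takes the minimum of its arguments and ⊗ takes their sum. Working out the expression (((2 ⊕ 2) ⊗ (5 ⊗ -3)) ⊕ ((8 ⊕ 0) ⊕ (-2 ⊕ -3))) gives -3.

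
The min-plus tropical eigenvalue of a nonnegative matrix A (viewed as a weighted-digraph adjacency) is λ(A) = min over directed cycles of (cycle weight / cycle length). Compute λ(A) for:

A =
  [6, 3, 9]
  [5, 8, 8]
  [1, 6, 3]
λ(A) = 3

Enumerate directed cycles and compute their means (weight / length). Sample:
  cycle 0 → 0: weight = 6, length = 1, mean = 6/1 ≈ 6.000
  cycle 1 → 1: weight = 8, length = 1, mean = 8/1 ≈ 8.000
  cycle 2 → 2: weight = 3, length = 1, mean = 3/1 ≈ 3.000
  cycle 0 → 1 → 0: weight = 8, length = 2, mean = 8/2 ≈ 4.000
  cycle 0 → 2 → 0: weight = 10, length = 2, mean = 10/2 ≈ 5.000
  cycle 1 → 0 → 1: weight = 8, length = 2, mean = 8/2 ≈ 4.000
Minimum mean = 3.000, attained e.g. along the cycle 2 → 2 with weight 3 and length 1. So λ(A) = 3/1 = 3.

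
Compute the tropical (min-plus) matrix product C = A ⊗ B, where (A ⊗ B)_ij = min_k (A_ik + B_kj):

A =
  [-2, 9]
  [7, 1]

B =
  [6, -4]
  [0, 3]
A ⊗ B =
  [4, -6]
  [1, 3]

Apply the min-plus product entry-by-entry:
  C[0][0] = min over k of (A[0][0] + B[0][0] = -2 + 6 = 4, A[0][1] + B[1][0] = 9 + 0 = 9) = 4 (attained at k = 0)
  C[0][1] = min over k of (A[0][0] + B[0][1] = -2 + -4 = -6, A[0][1] + B[1][1] = 9 + 3 = 12) = -6 (attained at k = 0)
  C[1][0] = min over k of (A[1][0] + B[0][0] = 7 + 6 = 13, A[1][1] + B[1][0] = 1 + 0 = 1) = 1 (attained at k = 1)
  C[1][1] = min over k of (A[1][0] + B[0][1] = 7 + -4 = 3, A[1][1] + B[1][1] = 1 + 3 = 4) = 3 (attained at k = 0)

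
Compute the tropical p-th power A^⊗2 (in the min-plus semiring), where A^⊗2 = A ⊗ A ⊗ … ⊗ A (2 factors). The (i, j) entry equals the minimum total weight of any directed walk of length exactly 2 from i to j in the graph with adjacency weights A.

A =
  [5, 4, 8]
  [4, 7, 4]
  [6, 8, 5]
A^⊗2 =
  [8, 9, 8]
  [9, 8, 9]
  [11, 10, 10]

Each entry (A^⊗2)_ij equals the minimum over all length-2 walks i = v_0 → v_1 → … → v_2 = j of Σ_t A[v_t][v_{t+1}]. For example, for (i, j) = (0, 2) we minimise over 3 possible intermediate vertex sequences; the minimum is 8, attained along the walk 0 → 1 → 2.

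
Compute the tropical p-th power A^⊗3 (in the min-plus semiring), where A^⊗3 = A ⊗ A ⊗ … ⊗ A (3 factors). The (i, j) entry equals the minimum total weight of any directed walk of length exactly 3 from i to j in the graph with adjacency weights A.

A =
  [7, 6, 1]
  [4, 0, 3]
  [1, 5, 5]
A^⊗3 =
  [7, 6, 3]
  [4, 0, 3]
  [3, 5, 7]

Each entry (A^⊗3)_ij equals the minimum over all length-3 walks i = v_0 → v_1 → … → v_3 = j of Σ_t A[v_t][v_{t+1}]. For example, for (i, j) = (0, 2) we minimise over 9 possible intermediate vertex sequences; the minimum is 3, attained along the walk 0 → 2 → 0 → 2.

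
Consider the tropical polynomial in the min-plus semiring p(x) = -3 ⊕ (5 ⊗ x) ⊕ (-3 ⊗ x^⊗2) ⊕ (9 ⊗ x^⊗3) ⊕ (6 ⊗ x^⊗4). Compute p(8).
p(8) = -3

A tropical monomial a ⊗ x^⊗i evaluates to a + i · x. Evaluating each term at x = 8:
  Term 0 contributes -3 + 0 · 8 = -3
  Term 1 contributes 5 + 1 · 8 = 13
  Term 2 contributes -3 + 2 · 8 = 13
  Term 3 contributes 9 + 3 · 8 = 33
  Term 4 contributes 6 + 4 · 8 = 38
p(8) = ⊕ of these = min[-3, 13, 13, 33, 38] = -3.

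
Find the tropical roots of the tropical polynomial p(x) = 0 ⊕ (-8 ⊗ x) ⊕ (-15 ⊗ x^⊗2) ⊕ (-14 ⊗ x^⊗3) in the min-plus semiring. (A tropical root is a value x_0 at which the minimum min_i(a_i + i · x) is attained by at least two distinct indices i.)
Roots: {-1, 7, 8}

Each tropical root is a break point of the lower envelope of the lines y = a_i + i · x (there are 4 lines, with slopes 0, 1, ..., 3). Only the lines that attain the minimum somewhere contribute to roots; other lines are dominated. Here the surviving (envelope) indices are i = 3, i = 2, i = 1, i = 0.
Intersections between consecutive envelope lines give the roots: for adjacent envelope indices i < j the intersection is x = (a_i − a_j) / (j − i). Reading off the sorted break points: {-1, 7, 8}.
Verification: at each break x_0, at least two indices attain the minimum of min_i(a_i + i · x_0).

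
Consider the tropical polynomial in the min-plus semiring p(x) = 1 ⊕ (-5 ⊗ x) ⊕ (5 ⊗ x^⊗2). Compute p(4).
p(4) = -1

A tropical monomial a ⊗ x^⊗i evaluates to a + i · x. Evaluating each term at x = 4:
  Term 0 contributes 1 + 0 · 4 = 1
  Term 1 contributes -5 + 1 · 4 = -1
  Term 2 contributes 5 + 2 · 4 = 13
p(4) = ⊕ of these = min[1, -1, 13] = -1.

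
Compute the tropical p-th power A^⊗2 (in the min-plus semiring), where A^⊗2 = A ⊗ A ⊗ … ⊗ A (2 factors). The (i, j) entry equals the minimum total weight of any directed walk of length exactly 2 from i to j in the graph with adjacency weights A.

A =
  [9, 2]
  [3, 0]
A^⊗2 =
  [5, 2]
  [3, 0]

Each entry (A^⊗2)_ij equals the minimum over all length-2 walks i = v_0 → v_1 → … → v_2 = j of Σ_t A[v_t][v_{t+1}]. For example, for (i, j) = (0, 1) we minimise over 2 possible intermediate vertex sequences; the minimum is 2, attained along the walk 0 → 1 → 1.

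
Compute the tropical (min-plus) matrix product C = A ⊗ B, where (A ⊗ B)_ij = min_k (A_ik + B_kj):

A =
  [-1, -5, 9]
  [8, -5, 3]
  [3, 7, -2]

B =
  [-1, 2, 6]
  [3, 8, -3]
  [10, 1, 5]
A ⊗ B =
  [-2, 1, -8]
  [-2, 3, -8]
  [2, -1, 3]

Apply the min-plus product entry-by-entry:
  C[0][0] = min over k of (A[0][0] + B[0][0] = -1 + -1 = -2, A[0][1] + B[1][0] = -5 + 3 = -2, A[0][2] + B[2][0] = 9 + 10 = 19) = -2 (attained at k = 0)
  C[0][1] = min over k of (A[0][0] + B[0][1] = -1 + 2 = 1, A[0][1] + B[1][1] = -5 + 8 = 3, A[0][2] + B[2][1] = 9 + 1 = 10) = 1 (attained at k = 0)
  C[0][2] = min over k of (A[0][0] + B[0][2] = -1 + 6 = 5, A[0][1] + B[1][2] = -5 + -3 = -8, A[0][2] + B[2][2] = 9 + 5 = 14) = -8 (attained at k = 1)
  C[1][0] = min over k of (A[1][0] + B[0][0] = 8 + -1 = 7, A[1][1] + B[1][0] = -5 + 3 = -2, A[1][2] + B[2][0] = 3 + 10 = 13) = -2 (attained at k = 1)
  C[1][1] = min over k of (A[1][0] + B[0][1] = 8 + 2 = 10, A[1][1] + B[1][1] = -5 + 8 = 3, A[1][2] + B[2][1] = 3 + 1 = 4) = 3 (attained at k = 1)
  C[1][2] = min over k of (A[1][0] + B[0][2] = 8 + 6 = 14, A[1][1] + B[1][2] = -5 + -3 = -8, A[1][2] + B[2][2] = 3 + 5 = 8) = -8 (attained at k = 1)
  C[2][0] = min over k of (A[2][0] + B[0][0] = 3 + -1 = 2, A[2][1] + B[1][0] = 7 + 3 = 10, A[2][2] + B[2][0] = -2 + 10 = 8) = 2 (attained at k = 0)
  C[2][1] = min over k of (A[2][0] + B[0][1] = 3 + 2 = 5, A[2][1] + B[1][1] = 7 + 8 = 15, A[2][2] + B[2][1] = -2 + 1 = -1) = -1 (attained at k = 2)
  C[2][2] = min over k of (A[2][0] + B[0][2] = 3 + 6 = 9, A[2][1] + B[1][2] = 7 + -3 = 4, A[2][2] + B[2][2] = -2 + 5 = 3) = 3 (attained at k = 2)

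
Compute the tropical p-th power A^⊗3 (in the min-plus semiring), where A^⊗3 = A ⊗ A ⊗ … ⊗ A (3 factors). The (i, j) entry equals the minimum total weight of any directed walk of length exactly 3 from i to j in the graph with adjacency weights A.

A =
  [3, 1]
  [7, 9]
A^⊗3 =
  [9, 7]
  [13, 11]

Each entry (A^⊗3)_ij equals the minimum over all length-3 walks i = v_0 → v_1 → … → v_3 = j of Σ_t A[v_t][v_{t+1}]. For example, for (i, j) = (0, 1) we minimise over 4 possible intermediate vertex sequences; the minimum is 7, attained along the walk 0 → 0 → 0 → 1.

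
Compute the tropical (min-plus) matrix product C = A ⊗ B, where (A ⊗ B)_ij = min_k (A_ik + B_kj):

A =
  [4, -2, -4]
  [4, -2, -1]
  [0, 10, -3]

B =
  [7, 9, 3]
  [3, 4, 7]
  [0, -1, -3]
A ⊗ B =
  [-4, -5, -7]
  [-1, -2, -4]
  [-3, -4, -6]

Apply the min-plus product entry-by-entry:
  C[0][0] = min over k of (A[0][0] + B[0][0] = 4 + 7 = 11, A[0][1] + B[1][0] = -2 + 3 = 1, A[0][2] + B[2][0] = -4 + 0 = -4) = -4 (attained at k = 2)
  C[0][1] = min over k of (A[0][0] + B[0][1] = 4 + 9 = 13, A[0][1] + B[1][1] = -2 + 4 = 2, A[0][2] + B[2][1] = -4 + -1 = -5) = -5 (attained at k = 2)
  C[0][2] = min over k of (A[0][0] + B[0][2] = 4 + 3 = 7, A[0][1] + B[1][2] = -2 + 7 = 5, A[0][2] + B[2][2] = -4 + -3 = -7) = -7 (attained at k = 2)
  C[1][0] = min over k of (A[1][0] + B[0][0] = 4 + 7 = 11, A[1][1] + B[1][0] = -2 + 3 = 1, A[1][2] + B[2][0] = -1 + 0 = -1) = -1 (attained at k = 2)
  C[1][1] = min over k of (A[1][0] + B[0][1] = 4 + 9 = 13, A[1][1] + B[1][1] = -2 + 4 = 2, A[1][2] + B[2][1] = -1 + -1 = -2) = -2 (attained at k = 2)
  C[1][2] = min over k of (A[1][0] + B[0][2] = 4 + 3 = 7, A[1][1] + B[1][2] = -2 + 7 = 5, A[1][2] + B[2][2] = -1 + -3 = -4) = -4 (attained at k = 2)
  C[2][0] = min over k of (A[2][0] + B[0][0] = 0 + 7 = 7, A[2][1] + B[1][0] = 10 + 3 = 13, A[2][2] + B[2][0] = -3 + 0 = -3) = -3 (attained at k = 2)
  C[2][1] = min over k of (A[2][0] + B[0][1] = 0 + 9 = 9, A[2][1] + B[1][1] = 10 + 4 = 14, A[2][2] + B[2][1] = -3 + -1 = -4) = -4 (attained at k = 2)
  C[2][2] = min over k of (A[2][0] + B[0][2] = 0 + 3 = 3, A[2][1] + B[1][2] = 10 + 7 = 17, A[2][2] + B[2][2] = -3 + -3 = -6) = -6 (attained at k = 2)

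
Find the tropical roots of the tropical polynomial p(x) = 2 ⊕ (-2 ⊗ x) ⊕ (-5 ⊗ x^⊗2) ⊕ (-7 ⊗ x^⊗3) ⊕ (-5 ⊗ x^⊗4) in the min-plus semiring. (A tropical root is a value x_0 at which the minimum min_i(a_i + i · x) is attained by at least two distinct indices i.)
Roots: {-2, 2, 3, 4}

Each tropical root is a break point of the lower envelope of the lines y = a_i + i · x (there are 5 lines, with slopes 0, 1, ..., 4). Only the lines that attain the minimum somewhere contribute to roots; other lines are dominated. Here the surviving (envelope) indices are i = 4, i = 3, i = 2, i = 1, i = 0.
Intersections between consecutive envelope lines give the roots: for adjacent envelope indices i < j the intersection is x = (a_i − a_j) / (j − i). Reading off the sorted break points: {-2, 2, 3, 4}.
Verification: at each break x_0, at least two indices attain the minimum of min_i(a_i + i · x_0).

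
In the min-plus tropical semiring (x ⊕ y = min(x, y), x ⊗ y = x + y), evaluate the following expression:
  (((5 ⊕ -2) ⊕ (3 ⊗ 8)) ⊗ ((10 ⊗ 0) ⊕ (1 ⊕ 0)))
(((5 ⊕ -2) ⊕ (3 ⊗ 8)) ⊗ ((10 ⊗ 0) ⊕ (1 ⊕ 0))) = -2

Expand innermost to outermost. Recall ⊕ takes the minimum of its arguments and ⊗ takes their sum. Working out the expression (((5 ⊕ -2) ⊕ (3 ⊗ 8)) ⊗ ((10 ⊗ 0) ⊕ (1 ⊕ 0))) gives -2.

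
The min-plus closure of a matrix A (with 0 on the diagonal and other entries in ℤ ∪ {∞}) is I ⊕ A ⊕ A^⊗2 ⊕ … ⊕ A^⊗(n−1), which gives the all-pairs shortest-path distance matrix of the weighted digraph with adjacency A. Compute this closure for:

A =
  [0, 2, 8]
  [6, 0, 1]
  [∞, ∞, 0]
Closure =
  [0, 2, 3]
  [6, 0, 1]
  [∞, ∞, 0]

This is the Floyd-Warshall all-pairs shortest-path computation. For each intermediate vertex k = 0, 1, …, 2, update dist[i][j] ← min(dist[i][j], dist[i][k] + dist[k][j]). The final matrix gives, for each (i, j), the minimum total weight of any directed path from i to j (possibly empty when i = j).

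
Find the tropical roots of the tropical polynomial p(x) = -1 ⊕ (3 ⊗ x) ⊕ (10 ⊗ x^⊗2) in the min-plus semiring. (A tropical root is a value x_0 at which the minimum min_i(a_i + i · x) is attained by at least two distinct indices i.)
Roots: {-7, -4}

Each tropical root is a break point of the lower envelope of the lines y = a_i + i · x (there are 3 lines, with slopes 0, 1, ..., 2). Only the lines that attain the minimum somewhere contribute to roots; other lines are dominated. Here the surviving (envelope) indices are i = 2, i = 1, i = 0.
Intersections between consecutive envelope lines give the roots: for adjacent envelope indices i < j the intersection is x = (a_i − a_j) / (j − i). Reading off the sorted break points: {-7, -4}.
Verification: at each break x_0, at least two indices attain the minimum of min_i(a_i + i · x_0).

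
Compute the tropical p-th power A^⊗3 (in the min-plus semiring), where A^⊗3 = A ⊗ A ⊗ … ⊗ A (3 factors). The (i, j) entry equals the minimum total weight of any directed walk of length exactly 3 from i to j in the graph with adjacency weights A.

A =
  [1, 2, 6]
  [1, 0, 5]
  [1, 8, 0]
A^⊗3 =
  [3, 2, 6]
  [1, 0, 5]
  [1, 3, 0]

Each entry (A^⊗3)_ij equals the minimum over all length-3 walks i = v_0 → v_1 → … → v_3 = j of Σ_t A[v_t][v_{t+1}]. For example, for (i, j) = (0, 2) we minimise over 9 possible intermediate vertex sequences; the minimum is 6, attained along the walk 0 → 2 → 2 → 2.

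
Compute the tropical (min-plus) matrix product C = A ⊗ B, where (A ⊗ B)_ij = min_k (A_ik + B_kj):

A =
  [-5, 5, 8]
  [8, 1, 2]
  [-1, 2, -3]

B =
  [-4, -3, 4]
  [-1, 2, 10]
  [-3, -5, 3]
A ⊗ B =
  [-9, -8, -1]
  [-1, -3, 5]
  [-6, -8, 0]

Apply the min-plus product entry-by-entry:
  C[0][0] = min over k of (A[0][0] + B[0][0] = -5 + -4 = -9, A[0][1] + B[1][0] = 5 + -1 = 4, A[0][2] + B[2][0] = 8 + -3 = 5) = -9 (attained at k = 0)
  C[0][1] = min over k of (A[0][0] + B[0][1] = -5 + -3 = -8, A[0][1] + B[1][1] = 5 + 2 = 7, A[0][2] + B[2][1] = 8 + -5 = 3) = -8 (attained at k = 0)
  C[0][2] = min over k of (A[0][0] + B[0][2] = -5 + 4 = -1, A[0][1] + B[1][2] = 5 + 10 = 15, A[0][2] + B[2][2] = 8 + 3 = 11) = -1 (attained at k = 0)
  C[1][0] = min over k of (A[1][0] + B[0][0] = 8 + -4 = 4, A[1][1] + B[1][0] = 1 + -1 = 0, A[1][2] + B[2][0] = 2 + -3 = -1) = -1 (attained at k = 2)
  C[1][1] = min over k of (A[1][0] + B[0][1] = 8 + -3 = 5, A[1][1] + B[1][1] = 1 + 2 = 3, A[1][2] + B[2][1] = 2 + -5 = -3) = -3 (attained at k = 2)
  C[1][2] = min over k of (A[1][0] + B[0][2] = 8 + 4 = 12, A[1][1] + B[1][2] = 1 + 10 = 11, A[1][2] + B[2][2] = 2 + 3 = 5) = 5 (attained at k = 2)
  C[2][0] = min over k of (A[2][0] + B[0][0] = -1 + -4 = -5, A[2][1] + B[1][0] = 2 + -1 = 1, A[2][2] + B[2][0] = -3 + -3 = -6) = -6 (attained at k = 2)
  C[2][1] = min over k of (A[2][0] + B[0][1] = -1 + -3 = -4, A[2][1] + B[1][1] = 2 + 2 = 4, A[2][2] + B[2][1] = -3 + -5 = -8) = -8 (attained at k = 2)
  C[2][2] = min over k of (A[2][0] + B[0][2] = -1 + 4 = 3, A[2][1] + B[1][2] = 2 + 10 = 12, A[2][2] + B[2][2] = -3 + 3 = 0) = 0 (attained at k = 2)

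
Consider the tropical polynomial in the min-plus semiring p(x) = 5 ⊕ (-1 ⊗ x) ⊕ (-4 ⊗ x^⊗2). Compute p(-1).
p(-1) = -6

A tropical monomial a ⊗ x^⊗i evaluates to a + i · x. Evaluating each term at x = -1:
  Term 0 contributes 5 + 0 · -1 = 5
  Term 1 contributes -1 + 1 · -1 = -2
  Term 2 contributes -4 + 2 · -1 = -6
p(-1) = ⊕ of these = min[5, -2, -6] = -6.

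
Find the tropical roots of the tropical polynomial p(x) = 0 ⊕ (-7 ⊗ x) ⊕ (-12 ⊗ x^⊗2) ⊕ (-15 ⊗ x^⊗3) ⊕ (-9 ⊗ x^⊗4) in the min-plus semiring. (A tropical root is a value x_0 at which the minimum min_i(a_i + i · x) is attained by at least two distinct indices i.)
Roots: {-6, 3, 5, 7}

Each tropical root is a break point of the lower envelope of the lines y = a_i + i · x (there are 5 lines, with slopes 0, 1, ..., 4). Only the lines that attain the minimum somewhere contribute to roots; other lines are dominated. Here the surviving (envelope) indices are i = 4, i = 3, i = 2, i = 1, i = 0.
Intersections between consecutive envelope lines give the roots: for adjacent envelope indices i < j the intersection is x = (a_i − a_j) / (j − i). Reading off the sorted break points: {-6, 3, 5, 7}.
Verification: at each break x_0, at least two indices attain the minimum of min_i(a_i + i · x_0).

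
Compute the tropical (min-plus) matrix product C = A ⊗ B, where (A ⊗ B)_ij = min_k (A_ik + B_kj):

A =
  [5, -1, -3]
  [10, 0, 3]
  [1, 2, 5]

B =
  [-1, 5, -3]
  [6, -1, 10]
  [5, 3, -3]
A ⊗ B =
  [2, -2, -6]
  [6, -1, 0]
  [0, 1, -2]

Apply the min-plus product entry-by-entry:
  C[0][0] = min over k of (A[0][0] + B[0][0] = 5 + -1 = 4, A[0][1] + B[1][0] = -1 + 6 = 5, A[0][2] + B[2][0] = -3 + 5 = 2) = 2 (attained at k = 2)
  C[0][1] = min over k of (A[0][0] + B[0][1] = 5 + 5 = 10, A[0][1] + B[1][1] = -1 + -1 = -2, A[0][2] + B[2][1] = -3 + 3 = 0) = -2 (attained at k = 1)
  C[0][2] = min over k of (A[0][0] + B[0][2] = 5 + -3 = 2, A[0][1] + B[1][2] = -1 + 10 = 9, A[0][2] + B[2][2] = -3 + -3 = -6) = -6 (attained at k = 2)
  C[1][0] = min over k of (A[1][0] + B[0][0] = 10 + -1 = 9, A[1][1] + B[1][0] = 0 + 6 = 6, A[1][2] + B[2][0] = 3 + 5 = 8) = 6 (attained at k = 1)
  C[1][1] = min over k of (A[1][0] + B[0][1] = 10 + 5 = 15, A[1][1] + B[1][1] = 0 + -1 = -1, A[1][2] + B[2][1] = 3 + 3 = 6) = -1 (attained at k = 1)
  C[1][2] = min over k of (A[1][0] + B[0][2] = 10 + -3 = 7, A[1][1] + B[1][2] = 0 + 10 = 10, A[1][2] + B[2][2] = 3 + -3 = 0) = 0 (attained at k = 2)
  C[2][0] = min over k of (A[2][0] + B[0][0] = 1 + -1 = 0, A[2][1] + B[1][0] = 2 + 6 = 8, A[2][2] + B[2][0] = 5 + 5 = 10) = 0 (attained at k = 0)
  C[2][1] = min over k of (A[2][0] + B[0][1] = 1 + 5 = 6, A[2][1] + B[1][1] = 2 + -1 = 1, A[2][2] + B[2][1] = 5 + 3 = 8) = 1 (attained at k = 1)
  C[2][2] = min over k of (A[2][0] + B[0][2] = 1 + -3 = -2, A[2][1] + B[1][2] = 2 + 10 = 12, A[2][2] + B[2][2] = 5 + -3 = 2) = -2 (attained at k = 0)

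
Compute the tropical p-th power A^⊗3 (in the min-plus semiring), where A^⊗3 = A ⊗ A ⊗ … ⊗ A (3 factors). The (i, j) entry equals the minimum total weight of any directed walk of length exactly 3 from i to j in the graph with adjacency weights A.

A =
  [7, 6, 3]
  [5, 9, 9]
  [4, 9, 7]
A^⊗3 =
  [14, 13, 10]
  [12, 17, 15]
  [11, 16, 14]

Each entry (A^⊗3)_ij equals the minimum over all length-3 walks i = v_0 → v_1 → … → v_3 = j of Σ_t A[v_t][v_{t+1}]. For example, for (i, j) = (0, 2) we minimise over 9 possible intermediate vertex sequences; the minimum is 10, attained along the walk 0 → 2 → 0 → 2.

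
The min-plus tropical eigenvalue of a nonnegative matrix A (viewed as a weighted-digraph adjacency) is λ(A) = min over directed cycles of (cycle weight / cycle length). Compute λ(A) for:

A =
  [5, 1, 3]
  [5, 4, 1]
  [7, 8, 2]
λ(A) = 2

Enumerate directed cycles and compute their means (weight / length). Sample:
  cycle 0 → 0: weight = 5, length = 1, mean = 5/1 ≈ 5.000
  cycle 1 → 1: weight = 4, length = 1, mean = 4/1 ≈ 4.000
  cycle 2 → 2: weight = 2, length = 1, mean = 2/1 ≈ 2.000
  cycle 0 → 1 → 0: weight = 6, length = 2, mean = 6/2 ≈ 3.000
  cycle 0 → 2 → 0: weight = 10, length = 2, mean = 10/2 ≈ 5.000
  cycle 1 → 0 → 1: weight = 6, length = 2, mean = 6/2 ≈ 3.000
Minimum mean = 2.000, attained e.g. along the cycle 2 → 2 with weight 2 and length 1. So λ(A) = 2/1 = 2.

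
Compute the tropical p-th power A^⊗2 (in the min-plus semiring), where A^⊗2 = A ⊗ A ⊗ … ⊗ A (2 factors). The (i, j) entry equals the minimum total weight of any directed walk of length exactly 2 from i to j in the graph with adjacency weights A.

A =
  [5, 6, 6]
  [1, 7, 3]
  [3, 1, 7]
A^⊗2 =
  [7, 7, 9]
  [6, 4, 7]
  [2, 8, 4]

Each entry (A^⊗2)_ij equals the minimum over all length-2 walks i = v_0 → v_1 → … → v_2 = j of Σ_t A[v_t][v_{t+1}]. For example, for (i, j) = (0, 2) we minimise over 3 possible intermediate vertex sequences; the minimum is 9, attained along the walk 0 → 1 → 2.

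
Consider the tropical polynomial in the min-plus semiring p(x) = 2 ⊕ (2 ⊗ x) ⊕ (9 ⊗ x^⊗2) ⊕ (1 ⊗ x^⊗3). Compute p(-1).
p(-1) = -2

A tropical monomial a ⊗ x^⊗i evaluates to a + i · x. Evaluating each term at x = -1:
  Term 0 contributes 2 + 0 · -1 = 2
  Term 1 contributes 2 + 1 · -1 = 1
  Term 2 contributes 9 + 2 · -1 = 7
  Term 3 contributes 1 + 3 · -1 = -2
p(-1) = ⊕ of these = min[2, 1, 7, -2] = -2.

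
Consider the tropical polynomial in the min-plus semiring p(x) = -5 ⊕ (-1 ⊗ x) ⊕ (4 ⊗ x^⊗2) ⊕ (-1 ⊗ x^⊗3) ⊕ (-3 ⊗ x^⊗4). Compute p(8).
p(8) = -5

A tropical monomial a ⊗ x^⊗i evaluates to a + i · x. Evaluating each term at x = 8:
  Term 0 contributes -5 + 0 · 8 = -5
  Term 1 contributes -1 + 1 · 8 = 7
  Term 2 contributes 4 + 2 · 8 = 20
  Term 3 contributes -1 + 3 · 8 = 23
  Term 4 contributes -3 + 4 · 8 = 29
p(8) = ⊕ of these = min[-5, 7, 20, 23, 29] = -5.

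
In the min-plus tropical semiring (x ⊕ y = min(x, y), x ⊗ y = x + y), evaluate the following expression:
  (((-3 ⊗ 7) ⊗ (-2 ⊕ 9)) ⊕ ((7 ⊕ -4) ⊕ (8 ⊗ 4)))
(((-3 ⊗ 7) ⊗ (-2 ⊕ 9)) ⊕ ((7 ⊕ -4) ⊕ (8 ⊗ 4))) = -4

Expand innermost to outermost. Recall ⊕ takes the minimum of its arguments and ⊗ takes their sum. Working out the expression (((-3 ⊗ 7) ⊗ (-2 ⊕ 9)) ⊕ ((7 ⊕ -4) ⊕ (8 ⊗ 4))) gives -4.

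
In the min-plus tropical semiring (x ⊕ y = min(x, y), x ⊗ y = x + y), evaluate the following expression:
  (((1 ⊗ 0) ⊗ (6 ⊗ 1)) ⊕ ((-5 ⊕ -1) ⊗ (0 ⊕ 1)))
(((1 ⊗ 0) ⊗ (6 ⊗ 1)) ⊕ ((-5 ⊕ -1) ⊗ (0 ⊕ 1))) = -5

Expand innermost to outermost. Recall ⊕ takes the minimum of its arguments and ⊗ takes their sum. Working out the expression (((1 ⊗ 0) ⊗ (6 ⊗ 1)) ⊕ ((-5 ⊕ -1) ⊗ (0 ⊕ 1))) gives -5.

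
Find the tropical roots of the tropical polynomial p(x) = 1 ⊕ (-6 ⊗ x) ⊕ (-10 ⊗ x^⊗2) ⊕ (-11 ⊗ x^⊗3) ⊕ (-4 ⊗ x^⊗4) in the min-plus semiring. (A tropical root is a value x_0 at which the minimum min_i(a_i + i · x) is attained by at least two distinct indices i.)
Roots: {-7, 1, 4, 7}

Each tropical root is a break point of the lower envelope of the lines y = a_i + i · x (there are 5 lines, with slopes 0, 1, ..., 4). Only the lines that attain the minimum somewhere contribute to roots; other lines are dominated. Here the surviving (envelope) indices are i = 4, i = 3, i = 2, i = 1, i = 0.
Intersections between consecutive envelope lines give the roots: for adjacent envelope indices i < j the intersection is x = (a_i − a_j) / (j − i). Reading off the sorted break points: {-7, 1, 4, 7}.
Verification: at each break x_0, at least two indices attain the minimum of min_i(a_i + i · x_0).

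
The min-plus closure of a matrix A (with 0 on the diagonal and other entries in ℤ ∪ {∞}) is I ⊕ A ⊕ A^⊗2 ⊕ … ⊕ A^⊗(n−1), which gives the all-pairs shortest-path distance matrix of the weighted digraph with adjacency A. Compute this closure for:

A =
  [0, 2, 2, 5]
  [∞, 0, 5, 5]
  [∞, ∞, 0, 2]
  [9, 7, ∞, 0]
Closure =
  [0, 2, 2, 4]
  [14, 0, 5, 5]
  [11, 9, 0, 2]
  [9, 7, 11, 0]

This is the Floyd-Warshall all-pairs shortest-path computation. For each intermediate vertex k = 0, 1, …, 3, update dist[i][j] ← min(dist[i][j], dist[i][k] + dist[k][j]). The final matrix gives, for each (i, j), the minimum total weight of any directed path from i to j (possibly empty when i = j).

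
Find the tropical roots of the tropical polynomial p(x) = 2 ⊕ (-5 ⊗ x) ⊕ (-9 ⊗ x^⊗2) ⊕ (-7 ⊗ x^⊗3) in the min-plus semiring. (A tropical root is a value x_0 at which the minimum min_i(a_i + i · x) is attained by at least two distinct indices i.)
Roots: {-2, 4, 7}

Each tropical root is a break point of the lower envelope of the lines y = a_i + i · x (there are 4 lines, with slopes 0, 1, ..., 3). Only the lines that attain the minimum somewhere contribute to roots; other lines are dominated. Here the surviving (envelope) indices are i = 3, i = 2, i = 1, i = 0.
Intersections between consecutive envelope lines give the roots: for adjacent envelope indices i < j the intersection is x = (a_i − a_j) / (j − i). Reading off the sorted break points: {-2, 4, 7}.
Verification: at each break x_0, at least two indices attain the minimum of min_i(a_i + i · x_0).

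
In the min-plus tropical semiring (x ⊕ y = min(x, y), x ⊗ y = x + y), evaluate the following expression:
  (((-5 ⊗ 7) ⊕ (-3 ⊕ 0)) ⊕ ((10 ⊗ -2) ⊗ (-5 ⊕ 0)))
(((-5 ⊗ 7) ⊕ (-3 ⊕ 0)) ⊕ ((10 ⊗ -2) ⊗ (-5 ⊕ 0))) = -3

Expand innermost to outermost. Recall ⊕ takes the minimum of its arguments and ⊗ takes their sum. Working out the expression (((-5 ⊗ 7) ⊕ (-3 ⊕ 0)) ⊕ ((10 ⊗ -2) ⊗ (-5 ⊕ 0))) gives -3.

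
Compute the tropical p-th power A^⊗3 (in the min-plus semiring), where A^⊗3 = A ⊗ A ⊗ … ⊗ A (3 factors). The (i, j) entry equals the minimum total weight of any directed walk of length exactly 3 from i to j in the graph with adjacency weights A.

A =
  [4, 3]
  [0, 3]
A^⊗3 =
  [6, 6]
  [3, 6]

Each entry (A^⊗3)_ij equals the minimum over all length-3 walks i = v_0 → v_1 → … → v_3 = j of Σ_t A[v_t][v_{t+1}]. For example, for (i, j) = (0, 1) we minimise over 4 possible intermediate vertex sequences; the minimum is 6, attained along the walk 0 → 1 → 0 → 1.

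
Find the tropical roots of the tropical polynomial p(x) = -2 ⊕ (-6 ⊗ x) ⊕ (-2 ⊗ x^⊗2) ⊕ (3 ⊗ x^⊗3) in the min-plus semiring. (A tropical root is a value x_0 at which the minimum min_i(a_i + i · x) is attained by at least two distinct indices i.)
Roots: {-5, -4, 4}

Each tropical root is a break point of the lower envelope of the lines y = a_i + i · x (there are 4 lines, with slopes 0, 1, ..., 3). Only the lines that attain the minimum somewhere contribute to roots; other lines are dominated. Here the surviving (envelope) indices are i = 3, i = 2, i = 1, i = 0.
Intersections between consecutive envelope lines give the roots: for adjacent envelope indices i < j the intersection is x = (a_i − a_j) / (j − i). Reading off the sorted break points: {-5, -4, 4}.
Verification: at each break x_0, at least two indices attain the minimum of min_i(a_i + i · x_0).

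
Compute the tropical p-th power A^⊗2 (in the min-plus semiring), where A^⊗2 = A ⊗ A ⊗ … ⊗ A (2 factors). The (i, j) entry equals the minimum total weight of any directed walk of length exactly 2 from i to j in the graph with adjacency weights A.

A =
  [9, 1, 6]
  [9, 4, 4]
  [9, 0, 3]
A^⊗2 =
  [10, 5, 5]
  [13, 4, 7]
  [9, 3, 4]

Each entry (A^⊗2)_ij equals the minimum over all length-2 walks i = v_0 → v_1 → … → v_2 = j of Σ_t A[v_t][v_{t+1}]. For example, for (i, j) = (0, 2) we minimise over 3 possible intermediate vertex sequences; the minimum is 5, attained along the walk 0 → 1 → 2.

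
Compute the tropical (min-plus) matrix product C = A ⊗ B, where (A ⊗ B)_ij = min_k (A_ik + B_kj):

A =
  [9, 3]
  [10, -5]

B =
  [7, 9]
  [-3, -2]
A ⊗ B =
  [0, 1]
  [-8, -7]

Apply the min-plus product entry-by-entry:
  C[0][0] = min over k of (A[0][0] + B[0][0] = 9 + 7 = 16, A[0][1] + B[1][0] = 3 + -3 = 0) = 0 (attained at k = 1)
  C[0][1] = min over k of (A[0][0] + B[0][1] = 9 + 9 = 18, A[0][1] + B[1][1] = 3 + -2 = 1) = 1 (attained at k = 1)
  C[1][0] = min over k of (A[1][0] + B[0][0] = 10 + 7 = 17, A[1][1] + B[1][0] = -5 + -3 = -8) = -8 (attained at k = 1)
  C[1][1] = min over k of (A[1][0] + B[0][1] = 10 + 9 = 19, A[1][1] + B[1][1] = -5 + -2 = -7) = -7 (attained at k = 1)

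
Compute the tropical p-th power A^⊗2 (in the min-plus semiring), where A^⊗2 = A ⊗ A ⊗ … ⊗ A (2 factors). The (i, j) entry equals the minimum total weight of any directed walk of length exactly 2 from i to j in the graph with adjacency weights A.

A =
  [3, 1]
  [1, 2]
A^⊗2 =
  [2, 3]
  [3, 2]

Each entry (A^⊗2)_ij equals the minimum over all length-2 walks i = v_0 → v_1 → … → v_2 = j of Σ_t A[v_t][v_{t+1}]. For example, for (i, j) = (0, 1) we minimise over 2 possible intermediate vertex sequences; the minimum is 3, attained along the walk 0 → 1 → 1.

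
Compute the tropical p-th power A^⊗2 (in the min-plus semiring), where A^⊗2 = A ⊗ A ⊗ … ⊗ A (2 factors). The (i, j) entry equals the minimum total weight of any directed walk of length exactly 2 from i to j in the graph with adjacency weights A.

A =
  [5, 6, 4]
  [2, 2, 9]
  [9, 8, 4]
A^⊗2 =
  [8, 8, 8]
  [4, 4, 6]
  [10, 10, 8]

Each entry (A^⊗2)_ij equals the minimum over all length-2 walks i = v_0 → v_1 → … → v_2 = j of Σ_t A[v_t][v_{t+1}]. For example, for (i, j) = (0, 2) we minimise over 3 possible intermediate vertex sequences; the minimum is 8, attained along the walk 0 → 2 → 2.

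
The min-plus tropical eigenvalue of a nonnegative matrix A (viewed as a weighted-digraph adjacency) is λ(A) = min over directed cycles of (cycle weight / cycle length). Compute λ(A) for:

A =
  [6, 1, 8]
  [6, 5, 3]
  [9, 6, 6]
λ(A) = 7/2

Enumerate directed cycles and compute their means (weight / length). Sample:
  cycle 0 → 0: weight = 6, length = 1, mean = 6/1 ≈ 6.000
  cycle 1 → 1: weight = 5, length = 1, mean = 5/1 ≈ 5.000
  cycle 2 → 2: weight = 6, length = 1, mean = 6/1 ≈ 6.000
  cycle 0 → 1 → 0: weight = 7, length = 2, mean = 7/2 ≈ 3.500
  cycle 0 → 2 → 0: weight = 17, length = 2, mean = 17/2 ≈ 8.500
  cycle 1 → 0 → 1: weight = 7, length = 2, mean = 7/2 ≈ 3.500
Minimum mean = 3.500, attained e.g. along the cycle 0 → 1 → 0 with weight 7 and length 2. So λ(A) = 7/2 = 7/2.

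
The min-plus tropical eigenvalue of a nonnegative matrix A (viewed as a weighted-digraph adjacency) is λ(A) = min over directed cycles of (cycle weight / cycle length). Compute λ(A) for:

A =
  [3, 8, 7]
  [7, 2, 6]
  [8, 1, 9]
λ(A) = 2

Enumerate directed cycles and compute their means (weight / length). Sample:
  cycle 0 → 0: weight = 3, length = 1, mean = 3/1 ≈ 3.000
  cycle 1 → 1: weight = 2, length = 1, mean = 2/1 ≈ 2.000
  cycle 2 → 2: weight = 9, length = 1, mean = 9/1 ≈ 9.000
  cycle 0 → 1 → 0: weight = 15, length = 2, mean = 15/2 ≈ 7.500
  cycle 0 → 2 → 0: weight = 15, length = 2, mean = 15/2 ≈ 7.500
  cycle 1 → 0 → 1: weight = 15, length = 2, mean = 15/2 ≈ 7.500
Minimum mean = 2.000, attained e.g. along the cycle 1 → 1 with weight 2 and length 1. So λ(A) = 2/1 = 2.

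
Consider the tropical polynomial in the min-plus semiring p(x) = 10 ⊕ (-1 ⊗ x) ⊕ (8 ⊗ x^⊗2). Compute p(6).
p(6) = 5

A tropical monomial a ⊗ x^⊗i evaluates to a + i · x. Evaluating each term at x = 6:
  Term 0 contributes 10 + 0 · 6 = 10
  Term 1 contributes -1 + 1 · 6 = 5
  Term 2 contributes 8 + 2 · 6 = 20
p(6) = ⊕ of these = min[10, 5, 20] = 5.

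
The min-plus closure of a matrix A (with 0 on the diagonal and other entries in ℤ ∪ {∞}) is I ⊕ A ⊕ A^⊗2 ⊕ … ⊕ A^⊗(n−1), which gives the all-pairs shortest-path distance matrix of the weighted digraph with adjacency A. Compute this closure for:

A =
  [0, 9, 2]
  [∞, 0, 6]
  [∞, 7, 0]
Closure =
  [0, 9, 2]
  [∞, 0, 6]
  [∞, 7, 0]

This is the Floyd-Warshall all-pairs shortest-path computation. For each intermediate vertex k = 0, 1, …, 2, update dist[i][j] ← min(dist[i][j], dist[i][k] + dist[k][j]). The final matrix gives, for each (i, j), the minimum total weight of any directed path from i to j (possibly empty when i = j).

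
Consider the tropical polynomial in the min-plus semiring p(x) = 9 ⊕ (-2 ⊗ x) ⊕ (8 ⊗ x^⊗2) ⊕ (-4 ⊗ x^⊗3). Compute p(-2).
p(-2) = -10

A tropical monomial a ⊗ x^⊗i evaluates to a + i · x. Evaluating each term at x = -2:
  Term 0 contributes 9 + 0 · -2 = 9
  Term 1 contributes -2 + 1 · -2 = -4
  Term 2 contributes 8 + 2 · -2 = 4
  Term 3 contributes -4 + 3 · -2 = -10
p(-2) = ⊕ of these = min[9, -4, 4, -10] = -10.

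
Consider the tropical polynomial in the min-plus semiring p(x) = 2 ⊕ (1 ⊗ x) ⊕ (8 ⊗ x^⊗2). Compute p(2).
p(2) = 2

A tropical monomial a ⊗ x^⊗i evaluates to a + i · x. Evaluating each term at x = 2:
  Term 0 contributes 2 + 0 · 2 = 2
  Term 1 contributes 1 + 1 · 2 = 3
  Term 2 contributes 8 + 2 · 2 = 12
p(2) = ⊕ of these = min[2, 3, 12] = 2.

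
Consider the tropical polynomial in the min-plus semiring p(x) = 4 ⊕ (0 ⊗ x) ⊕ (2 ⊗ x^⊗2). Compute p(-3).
p(-3) = -4

A tropical monomial a ⊗ x^⊗i evaluates to a + i · x. Evaluating each term at x = -3:
  Term 0 contributes 4 + 0 · -3 = 4
  Term 1 contributes 0 + 1 · -3 = -3
  Term 2 contributes 2 + 2 · -3 = -4
p(-3) = ⊕ of these = min[4, -3, -4] = -4.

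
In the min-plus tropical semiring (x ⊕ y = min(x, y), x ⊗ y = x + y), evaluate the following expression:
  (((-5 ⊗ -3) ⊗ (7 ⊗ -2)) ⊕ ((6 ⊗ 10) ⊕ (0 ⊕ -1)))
(((-5 ⊗ -3) ⊗ (7 ⊗ -2)) ⊕ ((6 ⊗ 10) ⊕ (0 ⊕ -1))) = -3

Expand innermost to outermost. Recall ⊕ takes the minimum of its arguments and ⊗ takes their sum. Working out the expression (((-5 ⊗ -3) ⊗ (7 ⊗ -2)) ⊕ ((6 ⊗ 10) ⊕ (0 ⊕ -1))) gives -3.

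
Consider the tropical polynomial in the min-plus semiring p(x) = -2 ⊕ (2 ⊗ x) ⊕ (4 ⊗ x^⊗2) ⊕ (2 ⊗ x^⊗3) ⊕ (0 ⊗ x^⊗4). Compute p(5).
p(5) = -2

A tropical monomial a ⊗ x^⊗i evaluates to a + i · x. Evaluating each term at x = 5:
  Term 0 contributes -2 + 0 · 5 = -2
  Term 1 contributes 2 + 1 · 5 = 7
  Term 2 contributes 4 + 2 · 5 = 14
  Term 3 contributes 2 + 3 · 5 = 17
  Term 4 contributes 0 + 4 · 5 = 20
p(5) = ⊕ of these = min[-2, 7, 14, 17, 20] = -2.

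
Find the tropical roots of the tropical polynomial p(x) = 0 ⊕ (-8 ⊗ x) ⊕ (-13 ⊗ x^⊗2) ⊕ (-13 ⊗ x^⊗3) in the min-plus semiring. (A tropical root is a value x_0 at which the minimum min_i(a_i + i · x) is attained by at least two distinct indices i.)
Roots: {0, 5, 8}

Each tropical root is a break point of the lower envelope of the lines y = a_i + i · x (there are 4 lines, with slopes 0, 1, ..., 3). Only the lines that attain the minimum somewhere contribute to roots; other lines are dominated. Here the surviving (envelope) indices are i = 3, i = 2, i = 1, i = 0.
Intersections between consecutive envelope lines give the roots: for adjacent envelope indices i < j the intersection is x = (a_i − a_j) / (j − i). Reading off the sorted break points: {0, 5, 8}.
Verification: at each break x_0, at least two indices attain the minimum of min_i(a_i + i · x_0).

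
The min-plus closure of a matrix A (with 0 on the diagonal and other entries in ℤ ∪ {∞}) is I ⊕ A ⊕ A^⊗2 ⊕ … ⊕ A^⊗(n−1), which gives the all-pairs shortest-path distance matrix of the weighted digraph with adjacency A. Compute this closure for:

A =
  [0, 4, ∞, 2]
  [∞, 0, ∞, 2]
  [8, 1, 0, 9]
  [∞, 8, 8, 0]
Closure =
  [0, 4, 10, 2]
  [18, 0, 10, 2]
  [8, 1, 0, 3]
  [16, 8, 8, 0]

This is the Floyd-Warshall all-pairs shortest-path computation. For each intermediate vertex k = 0, 1, …, 3, update dist[i][j] ← min(dist[i][j], dist[i][k] + dist[k][j]). The final matrix gives, for each (i, j), the minimum total weight of any directed path from i to j (possibly empty when i = j).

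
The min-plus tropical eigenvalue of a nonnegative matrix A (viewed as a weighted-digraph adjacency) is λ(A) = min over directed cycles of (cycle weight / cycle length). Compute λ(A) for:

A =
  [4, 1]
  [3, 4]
λ(A) = 2

Enumerate directed cycles and compute their means (weight / length). Sample:
  cycle 0 → 0: weight = 4, length = 1, mean = 4/1 ≈ 4.000
  cycle 1 → 1: weight = 4, length = 1, mean = 4/1 ≈ 4.000
  cycle 0 → 1 → 0: weight = 4, length = 2, mean = 4/2 ≈ 2.000
  cycle 1 → 0 → 1: weight = 4, length = 2, mean = 4/2 ≈ 2.000
Minimum mean = 2.000, attained e.g. along the cycle 0 → 1 → 0 with weight 4 and length 2. So λ(A) = 4/2 = 2.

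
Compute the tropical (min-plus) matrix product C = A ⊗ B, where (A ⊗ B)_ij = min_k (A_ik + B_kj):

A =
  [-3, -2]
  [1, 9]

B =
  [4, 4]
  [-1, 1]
A ⊗ B =
  [-3, -1]
  [5, 5]

Apply the min-plus product entry-by-entry:
  C[0][0] = min over k of (A[0][0] + B[0][0] = -3 + 4 = 1, A[0][1] + B[1][0] = -2 + -1 = -3) = -3 (attained at k = 1)
  C[0][1] = min over k of (A[0][0] + B[0][1] = -3 + 4 = 1, A[0][1] + B[1][1] = -2 + 1 = -1) = -1 (attained at k = 1)
  C[1][0] = min over k of (A[1][0] + B[0][0] = 1 + 4 = 5, A[1][1] + B[1][0] = 9 + -1 = 8) = 5 (attained at k = 0)
  C[1][1] = min over k of (A[1][0] + B[0][1] = 1 + 4 = 5, A[1][1] + B[1][1] = 9 + 1 = 10) = 5 (attained at k = 0)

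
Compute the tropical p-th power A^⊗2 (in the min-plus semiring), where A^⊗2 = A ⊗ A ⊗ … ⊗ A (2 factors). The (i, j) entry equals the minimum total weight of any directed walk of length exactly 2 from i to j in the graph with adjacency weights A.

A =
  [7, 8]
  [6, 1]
A^⊗2 =
  [14, 9]
  [7, 2]

Each entry (A^⊗2)_ij equals the minimum over all length-2 walks i = v_0 → v_1 → … → v_2 = j of Σ_t A[v_t][v_{t+1}]. For example, for (i, j) = (0, 1) we minimise over 2 possible intermediate vertex sequences; the minimum is 9, attained along the walk 0 → 1 → 1.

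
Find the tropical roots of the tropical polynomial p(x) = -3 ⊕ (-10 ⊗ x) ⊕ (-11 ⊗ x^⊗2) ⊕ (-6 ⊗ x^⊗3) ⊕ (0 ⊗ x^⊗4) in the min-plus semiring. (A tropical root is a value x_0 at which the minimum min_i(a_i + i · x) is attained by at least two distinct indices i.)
Roots: {-6, -5, 1, 7}

Each tropical root is a break point of the lower envelope of the lines y = a_i + i · x (there are 5 lines, with slopes 0, 1, ..., 4). Only the lines that attain the minimum somewhere contribute to roots; other lines are dominated. Here the surviving (envelope) indices are i = 4, i = 3, i = 2, i = 1, i = 0.
Intersections between consecutive envelope lines give the roots: for adjacent envelope indices i < j the intersection is x = (a_i − a_j) / (j − i). Reading off the sorted break points: {-6, -5, 1, 7}.
Verification: at each break x_0, at least two indices attain the minimum of min_i(a_i + i · x_0).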